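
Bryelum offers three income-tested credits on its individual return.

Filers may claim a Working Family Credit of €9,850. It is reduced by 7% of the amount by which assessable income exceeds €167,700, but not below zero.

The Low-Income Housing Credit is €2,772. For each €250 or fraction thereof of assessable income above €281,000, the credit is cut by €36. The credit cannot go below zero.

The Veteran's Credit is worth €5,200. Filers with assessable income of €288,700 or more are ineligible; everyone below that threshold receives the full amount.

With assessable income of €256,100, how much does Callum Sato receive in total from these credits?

Working Family Credit: 7% of the €88,400 excess over €167,700 is €6,188; credit = €9,850 − €6,188 = €3,662.
Low-Income Housing Credit: €256,100 is at or below the €281,000 threshold, so the full €2,772 applies.
Veteran's Credit: €256,100 is below the €288,700 cutoff, so the full €5,200 applies.
Total: €3,662 + €2,772 + €5,200 = €11,634.

€11,634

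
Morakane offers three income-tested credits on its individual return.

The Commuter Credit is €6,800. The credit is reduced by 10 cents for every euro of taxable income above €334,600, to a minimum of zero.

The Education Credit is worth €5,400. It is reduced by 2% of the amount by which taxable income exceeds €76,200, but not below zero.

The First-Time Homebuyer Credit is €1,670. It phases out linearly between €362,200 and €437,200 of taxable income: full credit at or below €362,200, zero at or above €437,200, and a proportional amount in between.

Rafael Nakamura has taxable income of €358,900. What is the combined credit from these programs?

€6,040

Commuter Credit: 10% of the €24,300 excess over €334,600 is €2,430; credit = €6,800 − €2,430 = €4,370.
Education Credit: 2% of the €282,700 excess over €76,200 is €5,654 ≥ base, so the credit is €0.
First-Time Homebuyer Credit: €358,900 is at or below the €362,200 threshold, so the full €1,670 applies.
Total: €4,370 + €0 + €1,670 = €6,040.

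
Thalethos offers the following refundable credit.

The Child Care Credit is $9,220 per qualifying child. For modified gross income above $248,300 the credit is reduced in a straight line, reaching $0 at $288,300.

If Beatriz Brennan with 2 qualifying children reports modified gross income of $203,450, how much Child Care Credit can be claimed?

$18,440

Child Care Credit: base = 2 × $9,220 = $18,440. $203,450 is at or below the $248,300 threshold, so the full $18,440 applies.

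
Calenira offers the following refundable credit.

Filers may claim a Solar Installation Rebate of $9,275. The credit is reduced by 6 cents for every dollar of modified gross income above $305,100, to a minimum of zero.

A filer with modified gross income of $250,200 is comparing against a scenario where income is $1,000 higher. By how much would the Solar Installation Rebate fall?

$0

At $250,200 — $250,200 is at or below the $305,100 threshold, so the full $9,275 applies.
At $251,200 — $251,200 is at or below the $305,100 threshold, so the full $9,275 applies.
Lost: $9,275 − $9,275 = $0.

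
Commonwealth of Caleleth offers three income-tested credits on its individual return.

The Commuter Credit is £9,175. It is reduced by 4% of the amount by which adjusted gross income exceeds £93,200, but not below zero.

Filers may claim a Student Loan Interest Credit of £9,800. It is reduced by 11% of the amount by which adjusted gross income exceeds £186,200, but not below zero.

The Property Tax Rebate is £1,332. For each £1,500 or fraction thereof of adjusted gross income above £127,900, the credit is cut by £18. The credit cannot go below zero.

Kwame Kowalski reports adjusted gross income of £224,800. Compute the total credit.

£9,627

Commuter Credit: 4% of the £131,600 excess over £93,200 is £5,264; credit = £9,175 − £5,264 = £3,911.
Student Loan Interest Credit: 11% of the £38,600 excess over £186,200 is £4,246; credit = £9,800 − £4,246 = £5,554.
Property Tax Rebate: income exceeds £127,900 by £96,900, which is 65 full-or-partial £1,500 increments; reduction = 65 × £18 = £1,170, leaving £162.
Total: £3,911 + £5,554 + £162 = £9,627.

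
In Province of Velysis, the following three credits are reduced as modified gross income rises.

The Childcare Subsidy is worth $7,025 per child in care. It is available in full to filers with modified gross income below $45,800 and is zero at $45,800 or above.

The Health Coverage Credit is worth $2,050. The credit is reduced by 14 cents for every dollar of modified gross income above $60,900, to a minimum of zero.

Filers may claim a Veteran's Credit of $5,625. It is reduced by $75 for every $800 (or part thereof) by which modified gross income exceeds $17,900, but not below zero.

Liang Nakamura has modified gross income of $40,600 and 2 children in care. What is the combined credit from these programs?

Childcare Subsidy: base = 2 × $7,025 = $14,050. $40,600 is below the $45,800 cutoff, so the full $14,050 applies.
Health Coverage Credit: $40,600 is at or below the $60,900 threshold, so the full $2,050 applies.
Veteran's Credit: income exceeds $17,900 by $22,700, which is 29 full-or-partial $800 increments; reduction = 29 × $75 = $2,175, leaving $3,450.
Total: $14,050 + $2,050 + $3,450 = $19,550.

$19,550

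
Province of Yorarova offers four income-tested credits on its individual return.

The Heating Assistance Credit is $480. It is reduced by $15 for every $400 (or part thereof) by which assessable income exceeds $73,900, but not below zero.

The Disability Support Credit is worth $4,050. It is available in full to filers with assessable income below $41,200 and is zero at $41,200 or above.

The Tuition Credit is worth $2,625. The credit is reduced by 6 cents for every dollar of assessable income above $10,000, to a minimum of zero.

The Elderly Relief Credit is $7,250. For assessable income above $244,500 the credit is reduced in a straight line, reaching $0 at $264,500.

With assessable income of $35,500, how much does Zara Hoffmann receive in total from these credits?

$12,875

Heating Assistance Credit: $35,500 is at or below the $73,900 threshold, so the full $480 applies.
Disability Support Credit: $35,500 is below the $41,200 cutoff, so the full $4,050 applies.
Tuition Credit: 6% of the $25,500 excess over $10,000 is $1,530; credit = $2,625 − $1,530 = $1,095.
Elderly Relief Credit: $35,500 is at or below the $244,500 threshold, so the full $7,250 applies.
Total: $480 + $4,050 + $1,095 + $7,250 = $12,875.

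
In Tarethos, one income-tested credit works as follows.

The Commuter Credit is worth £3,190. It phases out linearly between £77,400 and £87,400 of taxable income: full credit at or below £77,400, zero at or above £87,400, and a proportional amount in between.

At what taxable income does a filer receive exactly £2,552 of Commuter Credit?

£2,552 is 2,552/3,190 of the full £3,190, so 638/3,190 of the £10,000 range has been used: income = £77,400 + £10,000 × 638/3,190 = £79,400.

£79,400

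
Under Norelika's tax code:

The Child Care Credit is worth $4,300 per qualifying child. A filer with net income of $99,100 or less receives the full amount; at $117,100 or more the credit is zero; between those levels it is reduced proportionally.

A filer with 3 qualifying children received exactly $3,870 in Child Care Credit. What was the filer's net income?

$111,700

Full credit = 3 × $4,300 = $12,900.
$3,870 is 3,870/12,900 of the full $12,900, so 9,030/12,900 of the $18,000 range has been used: income = $99,100 + $18,000 × 9,030/12,900 = $111,700.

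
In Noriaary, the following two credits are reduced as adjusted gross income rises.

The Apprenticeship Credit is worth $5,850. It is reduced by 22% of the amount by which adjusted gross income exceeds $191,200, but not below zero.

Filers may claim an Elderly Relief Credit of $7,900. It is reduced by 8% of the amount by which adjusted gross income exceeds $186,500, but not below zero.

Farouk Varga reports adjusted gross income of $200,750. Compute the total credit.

$10,509

Apprenticeship Credit: 22% of the $9,550 excess over $191,200 is $2,101; credit = $5,850 − $2,101 = $3,749.
Elderly Relief Credit: 8% of the $14,250 excess over $186,500 is $1,140; credit = $7,900 − $1,140 = $6,760.
Total: $3,749 + $6,760 = $10,509.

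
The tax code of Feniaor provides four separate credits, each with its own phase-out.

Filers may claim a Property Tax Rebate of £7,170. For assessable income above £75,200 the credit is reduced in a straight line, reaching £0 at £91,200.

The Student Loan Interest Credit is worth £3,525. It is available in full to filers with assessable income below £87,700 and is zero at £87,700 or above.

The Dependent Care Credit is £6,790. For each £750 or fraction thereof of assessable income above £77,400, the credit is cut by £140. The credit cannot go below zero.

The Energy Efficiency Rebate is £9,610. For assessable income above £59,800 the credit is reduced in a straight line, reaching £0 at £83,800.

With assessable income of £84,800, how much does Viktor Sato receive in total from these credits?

Property Tax Rebate: £84,800 is £9,600 into a £16,000 phase-out range, leaving 6,400/16,000 of the credit: £7,170 × 6,400/16,000 = £2,868.
Student Loan Interest Credit: £84,800 is below the £87,700 cutoff, so the full £3,525 applies.
Dependent Care Credit: income exceeds £77,400 by £7,400, which is 10 full-or-partial £750 increments; reduction = 10 × £140 = £1,400, leaving £5,390.
Energy Efficiency Rebate: £84,800 is at or above £83,800, so the credit is £0.
Total: £2,868 + £3,525 + £5,390 + £0 = £11,783.

£11,783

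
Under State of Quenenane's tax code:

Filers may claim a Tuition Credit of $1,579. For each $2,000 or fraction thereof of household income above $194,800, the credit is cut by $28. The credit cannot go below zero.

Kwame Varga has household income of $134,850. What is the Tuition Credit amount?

Tuition Credit: $134,850 is at or below the $194,800 threshold, so the full $1,579 applies.

$1,579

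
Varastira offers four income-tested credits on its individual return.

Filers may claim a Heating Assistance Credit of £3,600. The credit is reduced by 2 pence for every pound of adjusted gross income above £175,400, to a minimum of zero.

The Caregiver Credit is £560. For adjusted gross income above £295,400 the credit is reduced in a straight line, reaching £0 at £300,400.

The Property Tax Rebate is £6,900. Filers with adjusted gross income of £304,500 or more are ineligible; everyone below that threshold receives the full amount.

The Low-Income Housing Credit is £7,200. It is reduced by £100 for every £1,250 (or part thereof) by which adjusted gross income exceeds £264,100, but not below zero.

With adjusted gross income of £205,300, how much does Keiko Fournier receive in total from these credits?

£17,662

Heating Assistance Credit: 2% of the £29,900 excess over £175,400 is £598; credit = £3,600 − £598 = £3,002.
Caregiver Credit: £205,300 is at or below the £295,400 threshold, so the full £560 applies.
Property Tax Rebate: £205,300 is below the £304,500 cutoff, so the full £6,900 applies.
Low-Income Housing Credit: £205,300 is at or below the £264,100 threshold, so the full £7,200 applies.
Total: £3,002 + £560 + £6,900 + £7,200 = £17,662.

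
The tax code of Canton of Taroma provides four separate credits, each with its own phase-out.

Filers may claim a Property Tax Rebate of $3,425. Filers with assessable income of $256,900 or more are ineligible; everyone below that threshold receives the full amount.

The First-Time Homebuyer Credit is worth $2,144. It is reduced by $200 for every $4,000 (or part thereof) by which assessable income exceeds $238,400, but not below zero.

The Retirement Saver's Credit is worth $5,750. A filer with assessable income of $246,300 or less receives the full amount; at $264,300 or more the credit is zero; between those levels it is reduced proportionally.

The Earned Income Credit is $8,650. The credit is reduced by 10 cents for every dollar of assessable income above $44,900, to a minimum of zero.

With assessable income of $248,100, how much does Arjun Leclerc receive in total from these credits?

$10,144

Property Tax Rebate: $248,100 is below the $256,900 cutoff, so the full $3,425 applies.
First-Time Homebuyer Credit: income exceeds $238,400 by $9,700, which is 3 full-or-partial $4,000 increments; reduction = 3 × $200 = $600, leaving $1,544.
Retirement Saver's Credit: $248,100 is $1,800 into a $18,000 phase-out range, leaving 16,200/18,000 of the credit: $5,750 × 16,200/18,000 = $5,175.
Earned Income Credit: 10% of the $203,200 excess over $44,900 is $20,320 ≥ base, so the credit is $0.
Total: $3,425 + $1,544 + $5,175 + $0 = $10,144.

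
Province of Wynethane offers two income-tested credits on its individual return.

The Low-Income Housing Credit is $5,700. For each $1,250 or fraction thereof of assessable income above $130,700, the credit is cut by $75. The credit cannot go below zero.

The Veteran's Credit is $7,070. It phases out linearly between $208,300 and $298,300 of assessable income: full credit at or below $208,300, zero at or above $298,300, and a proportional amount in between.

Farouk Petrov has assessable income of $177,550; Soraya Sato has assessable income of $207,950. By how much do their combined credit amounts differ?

Farouk ($177,550): Low-Income Housing Credit: income exceeds $130,700 by $46,850, which is 38 full-or-partial $1,250 increments; reduction = 38 × $75 = $2,850, leaving $2,850. Veteran's Credit: $177,550 is at or below the $208,300 threshold, so the full $7,070 applies. total $2,850 + $7,070 = $9,920
Soraya ($207,950): Low-Income Housing Credit: income exceeds $130,700 by $77,250, which is 62 full-or-partial $1,250 increments; reduction = 62 × $75 = $4,650, leaving $1,050. Veteran's Credit: $207,950 is at or below the $208,300 threshold, so the full $7,070 applies. total $1,050 + $7,070 = $8,120
Difference: |$9,920 − $8,120| = $1,800.

$1,800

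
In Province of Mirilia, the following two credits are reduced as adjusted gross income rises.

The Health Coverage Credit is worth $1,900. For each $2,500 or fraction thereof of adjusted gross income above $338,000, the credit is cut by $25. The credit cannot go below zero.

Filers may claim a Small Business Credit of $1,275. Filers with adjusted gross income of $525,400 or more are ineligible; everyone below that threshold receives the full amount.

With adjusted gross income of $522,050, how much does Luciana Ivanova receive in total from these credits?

$1,325

Health Coverage Credit: income exceeds $338,000 by $184,050, which is 74 full-or-partial $2,500 increments; reduction = 74 × $25 = $1,850, leaving $50.
Small Business Credit: $522,050 is below the $525,400 cutoff, so the full $1,275 applies.
Total: $50 + $1,275 = $1,325.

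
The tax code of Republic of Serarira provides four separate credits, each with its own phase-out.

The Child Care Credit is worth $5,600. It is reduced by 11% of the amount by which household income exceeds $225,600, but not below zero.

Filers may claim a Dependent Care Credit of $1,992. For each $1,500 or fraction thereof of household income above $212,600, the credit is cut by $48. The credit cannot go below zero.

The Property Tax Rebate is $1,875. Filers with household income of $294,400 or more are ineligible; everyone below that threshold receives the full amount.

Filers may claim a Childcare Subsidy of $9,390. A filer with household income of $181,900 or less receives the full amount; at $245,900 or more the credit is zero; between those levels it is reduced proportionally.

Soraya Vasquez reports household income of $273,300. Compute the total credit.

Child Care Credit: 11% of the $47,700 excess over $225,600 is $5,247; credit = $5,600 − $5,247 = $353.
Dependent Care Credit: income exceeds $212,600 by $60,700, which is 41 full-or-partial $1,500 increments; reduction = 41 × $48 = $1,968, leaving $24.
Property Tax Rebate: $273,300 is below the $294,400 cutoff, so the full $1,875 applies.
Childcare Subsidy: $273,300 is at or above $245,900, so the credit is $0.
Total: $353 + $24 + $1,875 + $0 = $2,252.

$2,252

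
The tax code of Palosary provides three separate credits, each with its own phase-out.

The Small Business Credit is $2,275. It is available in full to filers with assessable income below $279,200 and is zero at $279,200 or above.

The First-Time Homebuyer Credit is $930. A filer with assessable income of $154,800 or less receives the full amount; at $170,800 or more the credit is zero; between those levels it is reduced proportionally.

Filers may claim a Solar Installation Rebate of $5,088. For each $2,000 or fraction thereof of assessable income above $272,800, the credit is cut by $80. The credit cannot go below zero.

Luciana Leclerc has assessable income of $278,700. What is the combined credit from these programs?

$7,123

Small Business Credit: $278,700 is below the $279,200 cutoff, so the full $2,275 applies.
First-Time Homebuyer Credit: $278,700 is at or above $170,800, so the credit is $0.
Solar Installation Rebate: income exceeds $272,800 by $5,900, which is 3 full-or-partial $2,000 increments; reduction = 3 × $80 = $240, leaving $4,848.
Total: $2,275 + $0 + $4,848 = $7,123.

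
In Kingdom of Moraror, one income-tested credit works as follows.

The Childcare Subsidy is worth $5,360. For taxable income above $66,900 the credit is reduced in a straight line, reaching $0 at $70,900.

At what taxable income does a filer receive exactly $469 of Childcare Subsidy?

$469 is 469/5,360 of the full $5,360, so 4,891/5,360 of the $4,000 range has been used: income = $66,900 + $4,000 × 4,891/5,360 = $70,550.

$70,550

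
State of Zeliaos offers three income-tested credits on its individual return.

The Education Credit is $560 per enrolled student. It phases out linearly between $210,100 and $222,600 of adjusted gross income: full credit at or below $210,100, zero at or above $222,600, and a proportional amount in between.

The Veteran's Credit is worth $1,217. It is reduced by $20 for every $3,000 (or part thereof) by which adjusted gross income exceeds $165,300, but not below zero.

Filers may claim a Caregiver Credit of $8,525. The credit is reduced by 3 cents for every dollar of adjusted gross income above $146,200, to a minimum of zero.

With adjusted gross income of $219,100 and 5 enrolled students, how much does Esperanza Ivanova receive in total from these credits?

$7,979

Education Credit: base = 5 × $560 = $2,800. $219,100 is $9,000 into a $12,500 phase-out range, leaving 3,500/12,500 of the credit: $2,800 × 3,500/12,500 = $784.
Veteran's Credit: income exceeds $165,300 by $53,800, which is 18 full-or-partial $3,000 increments; reduction = 18 × $20 = $360, leaving $857.
Caregiver Credit: 3% of the $72,900 excess over $146,200 is $2,187; credit = $8,525 − $2,187 = $6,338.
Total: $784 + $857 + $6,338 = $7,979.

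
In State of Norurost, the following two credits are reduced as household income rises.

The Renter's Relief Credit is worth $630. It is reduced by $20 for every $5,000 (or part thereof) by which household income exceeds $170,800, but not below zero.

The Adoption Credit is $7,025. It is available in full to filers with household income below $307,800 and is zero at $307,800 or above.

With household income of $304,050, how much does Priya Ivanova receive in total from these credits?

$7,115

Renter's Relief Credit: income exceeds $170,800 by $133,250, which is 27 full-or-partial $5,000 increments; reduction = 27 × $20 = $540, leaving $90.
Adoption Credit: $304,050 is below the $307,800 cutoff, so the full $7,025 applies.
Total: $90 + $7,025 = $7,115.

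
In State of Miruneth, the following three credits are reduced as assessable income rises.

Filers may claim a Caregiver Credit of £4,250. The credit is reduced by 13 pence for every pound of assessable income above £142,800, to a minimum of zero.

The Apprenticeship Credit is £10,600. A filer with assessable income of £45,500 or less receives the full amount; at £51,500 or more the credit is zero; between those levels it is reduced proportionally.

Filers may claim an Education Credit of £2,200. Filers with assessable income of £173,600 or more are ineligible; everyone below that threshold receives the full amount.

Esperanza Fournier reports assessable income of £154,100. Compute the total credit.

£4,981

Caregiver Credit: 13% of the £11,300 excess over £142,800 is £1,469; credit = £4,250 − £1,469 = £2,781.
Apprenticeship Credit: £154,100 is at or above £51,500, so the credit is £0.
Education Credit: £154,100 is below the £173,600 cutoff, so the full £2,200 applies.
Total: £2,781 + £0 + £2,200 = £4,981.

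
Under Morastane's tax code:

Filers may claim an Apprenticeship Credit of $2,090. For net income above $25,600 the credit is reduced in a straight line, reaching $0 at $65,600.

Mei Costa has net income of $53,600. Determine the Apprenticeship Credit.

$627

Apprenticeship Credit: $53,600 is $28,000 into a $40,000 phase-out range, leaving 12,000/40,000 of the credit: $2,090 × 12,000/40,000 = $627.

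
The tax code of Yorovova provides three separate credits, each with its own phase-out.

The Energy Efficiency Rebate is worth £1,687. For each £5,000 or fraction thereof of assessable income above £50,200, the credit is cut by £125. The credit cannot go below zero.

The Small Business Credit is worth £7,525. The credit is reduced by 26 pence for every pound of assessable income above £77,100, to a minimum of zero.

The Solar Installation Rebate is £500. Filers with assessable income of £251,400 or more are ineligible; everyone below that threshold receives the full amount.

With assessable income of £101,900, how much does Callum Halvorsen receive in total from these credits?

Energy Efficiency Rebate: income exceeds £50,200 by £51,700, which is 11 full-or-partial £5,000 increments; reduction = 11 × £125 = £1,375, leaving £312.
Small Business Credit: 26% of the £24,800 excess over £77,100 is £6,448; credit = £7,525 − £6,448 = £1,077.
Solar Installation Rebate: £101,900 is below the £251,400 cutoff, so the full £500 applies.
Total: £312 + £1,077 + £500 = £1,889.

£1,889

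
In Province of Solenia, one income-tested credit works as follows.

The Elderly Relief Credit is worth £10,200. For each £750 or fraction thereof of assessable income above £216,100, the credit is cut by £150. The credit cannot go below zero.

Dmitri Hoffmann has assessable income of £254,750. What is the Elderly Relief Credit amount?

£2,400

Elderly Relief Credit: income exceeds £216,100 by £38,650, which is 52 full-or-partial £750 increments; reduction = 52 × £150 = £7,800, leaving £2,400.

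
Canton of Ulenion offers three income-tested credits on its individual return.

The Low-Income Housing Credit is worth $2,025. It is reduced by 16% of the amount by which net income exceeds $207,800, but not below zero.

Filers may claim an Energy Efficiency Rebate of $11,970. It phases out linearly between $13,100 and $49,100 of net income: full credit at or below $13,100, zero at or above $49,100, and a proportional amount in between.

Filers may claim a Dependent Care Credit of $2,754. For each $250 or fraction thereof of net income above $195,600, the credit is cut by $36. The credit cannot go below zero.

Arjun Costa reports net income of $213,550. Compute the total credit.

$1,267

Low-Income Housing Credit: 16% of the $5,750 excess over $207,800 is $920; credit = $2,025 − $920 = $1,105.
Energy Efficiency Rebate: $213,550 is at or above $49,100, so the credit is $0.
Dependent Care Credit: income exceeds $195,600 by $17,950, which is 72 full-or-partial $250 increments; reduction = 72 × $36 = $2,592, leaving $162.
Total: $1,105 + $0 + $162 = $1,267.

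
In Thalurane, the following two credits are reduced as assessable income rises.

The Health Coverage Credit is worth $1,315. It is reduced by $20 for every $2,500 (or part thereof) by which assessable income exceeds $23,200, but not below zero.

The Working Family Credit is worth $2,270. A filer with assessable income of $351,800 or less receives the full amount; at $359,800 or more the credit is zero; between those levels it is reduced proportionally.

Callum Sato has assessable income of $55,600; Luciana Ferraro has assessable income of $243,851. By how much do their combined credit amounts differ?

$1,055

Callum ($55,600): Health Coverage Credit: income exceeds $23,200 by $32,400, which is 13 full-or-partial $2,500 increments; reduction = 13 × $20 = $260, leaving $1,055. Working Family Credit: $55,600 is at or below the $351,800 threshold, so the full $2,270 applies. total $1,055 + $2,270 = $3,325
Luciana ($243,851): Health Coverage Credit: income exceeds $23,200 by $220,651 → 89 increments × $20 = $1,780 ≥ base, so the credit is $0. Working Family Credit: $243,851 is at or below the $351,800 threshold, so the full $2,270 applies. total $0 + $2,270 = $2,270
Difference: |$3,325 − $2,270| = $1,055.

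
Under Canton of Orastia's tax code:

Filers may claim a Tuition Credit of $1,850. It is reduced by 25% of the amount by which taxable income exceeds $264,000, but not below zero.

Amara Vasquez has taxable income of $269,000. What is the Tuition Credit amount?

$600

Tuition Credit: 25% of the $5,000 excess over $264,000 is $1,250; credit = $1,850 − $1,250 = $600.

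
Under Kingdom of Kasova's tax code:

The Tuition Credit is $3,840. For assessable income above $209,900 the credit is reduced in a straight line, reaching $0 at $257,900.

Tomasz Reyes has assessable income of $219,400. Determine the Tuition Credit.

Tuition Credit: $219,400 is $9,500 into a $48,000 phase-out range, leaving 38,500/48,000 of the credit: $3,840 × 38,500/48,000 = $3,080.

$3,080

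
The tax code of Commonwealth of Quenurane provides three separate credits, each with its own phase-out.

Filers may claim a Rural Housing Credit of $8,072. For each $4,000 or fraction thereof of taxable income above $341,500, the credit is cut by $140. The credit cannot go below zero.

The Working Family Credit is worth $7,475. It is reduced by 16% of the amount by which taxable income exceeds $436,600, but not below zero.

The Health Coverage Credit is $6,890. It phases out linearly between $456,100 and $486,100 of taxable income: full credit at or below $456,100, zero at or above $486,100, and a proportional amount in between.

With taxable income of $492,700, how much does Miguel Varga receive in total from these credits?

$2,752

Rural Housing Credit: income exceeds $341,500 by $151,200, which is 38 full-or-partial $4,000 increments; reduction = 38 × $140 = $5,320, leaving $2,752.
Working Family Credit: 16% of the $56,100 excess over $436,600 is $8,976 ≥ base, so the credit is $0.
Health Coverage Credit: $492,700 is at or above $486,100, so the credit is $0.
Total: $2,752 + $0 + $0 = $2,752.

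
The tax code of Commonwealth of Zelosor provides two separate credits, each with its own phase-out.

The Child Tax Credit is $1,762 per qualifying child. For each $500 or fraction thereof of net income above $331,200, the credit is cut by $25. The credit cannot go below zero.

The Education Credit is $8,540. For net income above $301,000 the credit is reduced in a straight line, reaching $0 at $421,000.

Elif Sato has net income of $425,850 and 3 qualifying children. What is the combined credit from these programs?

$536

Child Tax Credit: base = 3 × $1,762 = $5,286. income exceeds $331,200 by $94,650, which is 190 full-or-partial $500 increments; reduction = 190 × $25 = $4,750, leaving $536.
Education Credit: $425,850 is at or above $421,000, so the credit is $0.
Total: $536 + $0 = $536.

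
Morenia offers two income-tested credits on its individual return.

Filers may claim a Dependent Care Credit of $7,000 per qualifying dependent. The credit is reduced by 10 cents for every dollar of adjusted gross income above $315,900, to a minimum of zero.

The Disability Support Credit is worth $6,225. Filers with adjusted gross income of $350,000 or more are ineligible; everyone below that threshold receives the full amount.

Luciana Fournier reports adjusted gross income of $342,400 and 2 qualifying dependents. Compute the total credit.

Dependent Care Credit: base = 2 × $7,000 = $14,000. 10% of the $26,500 excess over $315,900 is $2,650; credit = $14,000 − $2,650 = $11,350.
Disability Support Credit: $342,400 is below the $350,000 cutoff, so the full $6,225 applies.
Total: $11,350 + $6,225 = $17,575.

$17,575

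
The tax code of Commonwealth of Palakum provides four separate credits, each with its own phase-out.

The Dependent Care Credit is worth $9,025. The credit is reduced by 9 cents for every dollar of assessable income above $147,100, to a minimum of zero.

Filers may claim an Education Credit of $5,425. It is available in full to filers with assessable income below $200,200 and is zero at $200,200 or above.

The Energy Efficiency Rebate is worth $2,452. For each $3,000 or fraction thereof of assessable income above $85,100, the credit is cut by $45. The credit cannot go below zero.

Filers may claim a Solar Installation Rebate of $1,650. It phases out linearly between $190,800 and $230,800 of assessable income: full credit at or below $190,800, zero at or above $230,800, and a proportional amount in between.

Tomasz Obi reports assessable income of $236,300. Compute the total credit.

$1,154

Dependent Care Credit: 9% of the $89,200 excess over $147,100 is $8,028; credit = $9,025 − $8,028 = $997.
Education Credit: $236,300 meets or exceeds the $200,200 cutoff, so the credit is $0.
Energy Efficiency Rebate: income exceeds $85,100 by $151,200, which is 51 full-or-partial $3,000 increments; reduction = 51 × $45 = $2,295, leaving $157.
Solar Installation Rebate: $236,300 is at or above $230,800, so the credit is $0.
Total: $997 + $0 + $157 + $0 = $1,154.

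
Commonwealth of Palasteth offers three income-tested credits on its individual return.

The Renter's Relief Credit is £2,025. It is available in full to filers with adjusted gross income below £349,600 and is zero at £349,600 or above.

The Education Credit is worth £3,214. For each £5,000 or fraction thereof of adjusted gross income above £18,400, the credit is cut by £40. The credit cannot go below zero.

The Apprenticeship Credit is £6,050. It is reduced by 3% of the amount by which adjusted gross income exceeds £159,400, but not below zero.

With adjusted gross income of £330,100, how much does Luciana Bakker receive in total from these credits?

Renter's Relief Credit: £330,100 is below the £349,600 cutoff, so the full £2,025 applies.
Education Credit: income exceeds £18,400 by £311,700, which is 63 full-or-partial £5,000 increments; reduction = 63 × £40 = £2,520, leaving £694.
Apprenticeship Credit: 3% of the £170,700 excess over £159,400 is £5,121; credit = £6,050 − £5,121 = £929.
Total: £2,025 + £694 + £929 = £3,648.

£3,648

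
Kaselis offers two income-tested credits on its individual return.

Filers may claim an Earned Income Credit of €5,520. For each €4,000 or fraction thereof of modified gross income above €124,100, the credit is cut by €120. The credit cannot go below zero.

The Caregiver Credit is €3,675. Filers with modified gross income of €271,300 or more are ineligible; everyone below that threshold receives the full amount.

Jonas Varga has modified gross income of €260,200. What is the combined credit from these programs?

Earned Income Credit: income exceeds €124,100 by €136,100, which is 35 full-or-partial €4,000 increments; reduction = 35 × €120 = €4,200, leaving €1,320.
Caregiver Credit: €260,200 is below the €271,300 cutoff, so the full €3,675 applies.
Total: €1,320 + €3,675 = €4,995.

€4,995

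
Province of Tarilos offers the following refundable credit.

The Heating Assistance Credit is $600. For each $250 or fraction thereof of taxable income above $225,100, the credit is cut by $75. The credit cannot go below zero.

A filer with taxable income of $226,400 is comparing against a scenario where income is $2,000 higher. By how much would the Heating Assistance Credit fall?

At $226,400 — income exceeds $225,100 by $1,300, which is 6 full-or-partial $250 increments; reduction = 6 × $75 = $450, leaving $150.
At $228,400 — income exceeds $225,100 by $3,300 → 14 increments × $75 = $1,050 ≥ base, so the credit is $0.
Lost: $150 − $0 = $150.

$150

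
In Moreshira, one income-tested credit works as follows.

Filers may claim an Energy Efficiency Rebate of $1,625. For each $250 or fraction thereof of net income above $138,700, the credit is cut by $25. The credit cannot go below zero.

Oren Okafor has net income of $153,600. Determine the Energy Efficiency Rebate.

Energy Efficiency Rebate: income exceeds $138,700 by $14,900, which is 60 full-or-partial $250 increments; reduction = 60 × $25 = $1,500, leaving $125.

$125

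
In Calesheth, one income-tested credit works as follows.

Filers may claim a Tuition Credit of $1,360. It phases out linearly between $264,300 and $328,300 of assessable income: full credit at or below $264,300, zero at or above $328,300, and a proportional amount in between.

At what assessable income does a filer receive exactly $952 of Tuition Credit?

$283,500

$952 is 952/1,360 of the full $1,360, so 408/1,360 of the $64,000 range has been used: income = $264,300 + $64,000 × 408/1,360 = $283,500.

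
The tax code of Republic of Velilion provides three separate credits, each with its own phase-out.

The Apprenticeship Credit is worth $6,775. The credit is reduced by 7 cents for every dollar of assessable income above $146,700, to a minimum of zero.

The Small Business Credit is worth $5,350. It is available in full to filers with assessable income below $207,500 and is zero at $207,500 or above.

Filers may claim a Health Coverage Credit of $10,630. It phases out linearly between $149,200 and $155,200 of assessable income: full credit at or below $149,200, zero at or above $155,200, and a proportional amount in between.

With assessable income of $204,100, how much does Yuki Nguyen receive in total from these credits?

$8,107

Apprenticeship Credit: 7% of the $57,400 excess over $146,700 is $4,018; credit = $6,775 − $4,018 = $2,757.
Small Business Credit: $204,100 is below the $207,500 cutoff, so the full $5,350 applies.
Health Coverage Credit: $204,100 is at or above $155,200, so the credit is $0.
Total: $2,757 + $5,350 + $0 = $8,107.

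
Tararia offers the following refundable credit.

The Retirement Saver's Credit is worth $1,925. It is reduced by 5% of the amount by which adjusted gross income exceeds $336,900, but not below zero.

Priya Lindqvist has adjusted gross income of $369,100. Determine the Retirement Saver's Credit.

Retirement Saver's Credit: 5% of the $32,200 excess over $336,900 is $1,610; credit = $1,925 − $1,610 = $315.

$315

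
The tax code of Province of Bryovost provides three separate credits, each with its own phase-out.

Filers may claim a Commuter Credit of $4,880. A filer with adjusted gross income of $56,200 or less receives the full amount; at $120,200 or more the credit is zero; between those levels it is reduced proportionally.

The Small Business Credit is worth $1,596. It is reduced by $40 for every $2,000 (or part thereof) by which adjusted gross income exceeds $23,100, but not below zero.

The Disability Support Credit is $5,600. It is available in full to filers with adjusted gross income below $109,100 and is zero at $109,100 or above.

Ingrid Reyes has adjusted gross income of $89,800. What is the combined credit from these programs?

Commuter Credit: $89,800 is $33,600 into a $64,000 phase-out range, leaving 30,400/64,000 of the credit: $4,880 × 30,400/64,000 = $2,318.
Small Business Credit: income exceeds $23,100 by $66,700, which is 34 full-or-partial $2,000 increments; reduction = 34 × $40 = $1,360, leaving $236.
Disability Support Credit: $89,800 is below the $109,100 cutoff, so the full $5,600 applies.
Total: $2,318 + $236 + $5,600 = $8,154.

$8,154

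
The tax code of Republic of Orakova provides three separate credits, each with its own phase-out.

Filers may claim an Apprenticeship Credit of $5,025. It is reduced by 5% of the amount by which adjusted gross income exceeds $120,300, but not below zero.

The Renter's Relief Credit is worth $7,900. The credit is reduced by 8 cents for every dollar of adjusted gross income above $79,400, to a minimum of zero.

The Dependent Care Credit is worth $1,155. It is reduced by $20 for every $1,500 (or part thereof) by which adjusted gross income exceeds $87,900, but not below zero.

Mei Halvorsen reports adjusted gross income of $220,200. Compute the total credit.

Apprenticeship Credit: 5% of the $99,900 excess over $120,300 is $4,995; credit = $5,025 − $4,995 = $30.
Renter's Relief Credit: 8% of the $140,800 excess over $79,400 is $11,264 ≥ base, so the credit is $0.
Dependent Care Credit: income exceeds $87,900 by $132,300 → 89 increments × $20 = $1,780 ≥ base, so the credit is $0.
Total: $30 + $0 + $0 = $30.

$30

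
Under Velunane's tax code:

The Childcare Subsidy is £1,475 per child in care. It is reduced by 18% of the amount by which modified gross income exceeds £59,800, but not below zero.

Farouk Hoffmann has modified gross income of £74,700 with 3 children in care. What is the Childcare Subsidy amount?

Childcare Subsidy: base = 3 × £1,475 = £4,425. 18% of the £14,900 excess over £59,800 is £2,682; credit = £4,425 − £2,682 = £1,743.

£1,743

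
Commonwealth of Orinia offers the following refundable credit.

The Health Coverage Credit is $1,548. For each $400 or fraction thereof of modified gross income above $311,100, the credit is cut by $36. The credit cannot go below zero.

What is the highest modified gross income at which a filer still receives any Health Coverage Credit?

After 42 increments the reduction is 42 × $36 = $1,512, leaving $36; one more increment wipes it out. Increment 42 ends at excess 42 × $400 = $16,800, so the highest qualifying income is $311,100 + $16,800 = $327,900.

$327,900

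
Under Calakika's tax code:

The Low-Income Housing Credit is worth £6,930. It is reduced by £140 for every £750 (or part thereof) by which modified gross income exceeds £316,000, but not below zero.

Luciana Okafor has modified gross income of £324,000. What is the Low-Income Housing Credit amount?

£5,390

Low-Income Housing Credit: income exceeds £316,000 by £8,000, which is 11 full-or-partial £750 increments; reduction = 11 × £140 = £1,540, leaving £5,390.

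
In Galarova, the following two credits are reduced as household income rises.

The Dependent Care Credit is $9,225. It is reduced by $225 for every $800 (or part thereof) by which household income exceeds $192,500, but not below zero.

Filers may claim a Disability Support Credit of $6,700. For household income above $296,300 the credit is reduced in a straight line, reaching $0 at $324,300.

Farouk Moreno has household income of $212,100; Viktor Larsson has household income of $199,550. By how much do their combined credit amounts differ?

$3,600

Farouk ($212,100): Dependent Care Credit: income exceeds $192,500 by $19,600, which is 25 full-or-partial $800 increments; reduction = 25 × $225 = $5,625, leaving $3,600. Disability Support Credit: $212,100 is at or below the $296,300 threshold, so the full $6,700 applies. total $3,600 + $6,700 = $10,300
Viktor ($199,550): Dependent Care Credit: income exceeds $192,500 by $7,050, which is 9 full-or-partial $800 increments; reduction = 9 × $225 = $2,025, leaving $7,200. Disability Support Credit: $199,550 is at or below the $296,300 threshold, so the full $6,700 applies. total $7,200 + $6,700 = $13,900
Difference: |$10,300 − $13,900| = $3,600.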